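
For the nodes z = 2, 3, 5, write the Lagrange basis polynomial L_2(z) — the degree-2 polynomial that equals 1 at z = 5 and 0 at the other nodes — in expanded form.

L_2(z) = (1/6)z^2 - (5/6)z + 1

L_2(z) = (z - 2)(z - 3) / [(3)·(2)]
       = (z^2 - 5z + 6) / (6)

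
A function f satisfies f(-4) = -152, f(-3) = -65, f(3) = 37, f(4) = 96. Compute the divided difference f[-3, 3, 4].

6

f[-3,3] = (37 - (-65)) / (3 - (-3)) = 17
f[3,4] = (96 - 37) / (4 - 3) = 59
f[-3,3,4] = (59 - 17) / (4 - (-3)) = 6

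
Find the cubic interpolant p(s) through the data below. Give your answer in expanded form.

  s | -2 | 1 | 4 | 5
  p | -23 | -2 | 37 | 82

Newton's divided differences:
p[-2,1] = (-2 - (-23)) / (1 - (-2)) = 7
p[1,4] = (37 - (-2)) / (4 - 1) = 13
p[4,5] = (82 - 37) / (5 - 4) = 45
p[-2,1,4] = (13 - 7) / (4 - (-2)) = 1
p[1,4,5] = (45 - 13) / (5 - 1) = 8
p[-2,1,4,5] = (8 - 1) / (5 - (-2)) = 1
p(s) = -23 + 7·(s + 2) + 1·(s + 2)(s - 1) + 1·(s + 2)(s - 1)(s - 4)
Expanding: p(s) = s^3 - 2s^2 + 2s - 3

p(s) = s^3 - 2s^2 + 2s - 3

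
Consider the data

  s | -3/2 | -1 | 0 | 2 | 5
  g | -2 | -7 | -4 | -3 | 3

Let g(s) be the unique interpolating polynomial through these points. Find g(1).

Evaluate each Lagrange basis at s = 1:
L_0(1) = (2)·(1)·(-1)·(-4)/[(-1/2)·(-3/2)·(-7/2)·(-13/2)] = 128/273
L_1(1) = (5/2)·(1)·(-1)·(-4)/[(1/2)·(-1)·(-3)·(-6)] = -10/9
L_2(1) = (5/2)·(2)·(-1)·(-4)/[(3/2)·(1)·(-2)·(-5)] = 4/3
L_3(1) = (5/2)·(2)·(1)·(-4)/[(7/2)·(3)·(2)·(-3)] = 20/63
L_4(1) = (5/2)·(2)·(1)·(-1)/[(13/2)·(6)·(5)·(3)] = -1/117
Sum: (-2)·(128/273) + (-7)·(-10/9) + (-4)·(4/3) + (-3)·(20/63) + 3·(-1/117) = 433/819

433/819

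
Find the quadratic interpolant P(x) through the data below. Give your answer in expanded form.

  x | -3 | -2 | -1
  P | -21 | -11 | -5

P(x) = -2x^2 - 3

Build the Lagrange basis polynomials:
L_0(x) = (x + 2)(x + 1) / [2] = (1/2)x^2 + (3/2)x + 1
L_1(x) = (x + 3)(x + 1) / [-1] = -x^2 - 4x - 3
L_2(x) = (x + 3)(x + 2) / [2] = (1/2)x^2 + (5/2)x + 3
P(x) = (-21)·L_0 + (-11)·L_1 + (-5)·L_2
  (-21)·L_0(x) = -(21/2)x^2 - (63/2)x - 21
  (-11)·L_1(x) = 11x^2 + 44x + 33
  (-5)·L_2(x) = -(5/2)x^2 - (25/2)x - 15
Adding term by term: -2x^2 - 3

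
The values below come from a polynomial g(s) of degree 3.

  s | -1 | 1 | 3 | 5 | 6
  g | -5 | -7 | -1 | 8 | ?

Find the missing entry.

The 4 known values determine g uniquely (degree ≤ 3).
L_0(6) = (5)·(3)·(1)/[(-2)·(-4)·(-6)] = -5/16
L_1(6) = (7)·(3)·(1)/[(2)·(-2)·(-4)] = 21/16
L_2(6) = (7)·(5)·(1)/[(4)·(2)·(-2)] = -35/16
L_3(6) = (7)·(5)·(3)/[(6)·(4)·(2)] = 35/16
Sum: (-5)·(-5/16) + (-7)·(21/16) + (-1)·(-35/16) + 8·(35/16) = 193/16

193/16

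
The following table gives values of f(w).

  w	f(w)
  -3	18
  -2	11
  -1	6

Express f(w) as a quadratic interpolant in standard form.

f(w) = w^2 - 2w + 3

Build the Lagrange basis polynomials:
L_0(w) = (w + 2)(w + 1) / [2] = (1/2)w^2 + (3/2)w + 1
L_1(w) = (w + 3)(w + 1) / [-1] = -w^2 - 4w - 3
L_2(w) = (w + 3)(w + 2) / [2] = (1/2)w^2 + (5/2)w + 3
f(w) = 18·L_0 + 11·L_1 + 6·L_2
  18·L_0(w) = 9w^2 + 27w + 18
  11·L_1(w) = -11w^2 - 44w - 33
  6·L_2(w) = 3w^2 + 15w + 18
Adding term by term: w^2 - 2w + 3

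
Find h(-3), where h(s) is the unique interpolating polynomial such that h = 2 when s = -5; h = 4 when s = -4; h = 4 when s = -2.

14/3

L_0(-3) = (1)·(-1)/[(-1)·(-3)] = -1/3
L_1(-3) = (2)·(-1)/[(1)·(-2)] = 1
L_2(-3) = (2)·(1)/[(3)·(2)] = 1/3
Sum: 2·(-1/3) + 4·(1) + 4·(1/3) = 14/3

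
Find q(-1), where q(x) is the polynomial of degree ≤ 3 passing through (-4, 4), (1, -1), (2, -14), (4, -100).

L_0(-1) = (-2)·(-3)·(-5)/[(-5)·(-6)·(-8)] = 1/8
L_1(-1) = (3)·(-3)·(-5)/[(5)·(-1)·(-3)] = 3
L_2(-1) = (3)·(-2)·(-5)/[(6)·(1)·(-2)] = -5/2
L_3(-1) = (3)·(-2)·(-3)/[(8)·(3)·(2)] = 3/8
Sum: 4·(1/8) + (-1)·(3) + (-14)·(-5/2) + (-100)·(3/8) = -5

-5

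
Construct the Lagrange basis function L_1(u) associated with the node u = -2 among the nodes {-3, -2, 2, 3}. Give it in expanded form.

L_1(u) = (u + 3)(u - 2)(u - 3) / [(1)·(-4)·(-5)]
       = (u^3 - 2u^2 - 9u + 18) / (20)

L_1(u) = (1/20)u^3 - (1/10)u^2 - (9/20)u + 9/10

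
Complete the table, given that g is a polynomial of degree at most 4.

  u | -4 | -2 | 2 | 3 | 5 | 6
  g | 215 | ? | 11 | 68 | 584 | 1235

The 5 known values determine g uniquely (degree ≤ 4).
Evaluate each Lagrange basis at u = -2:
L_0(-2) = (-4)·(-5)·(-7)·(-8)/[(-6)·(-7)·(-9)·(-10)] = 8/27
L_1(-2) = (2)·(-5)·(-7)·(-8)/[(6)·(-1)·(-3)·(-4)] = 70/9
L_2(-2) = (2)·(-4)·(-7)·(-8)/[(7)·(1)·(-2)·(-3)] = -32/3
L_3(-2) = (2)·(-4)·(-5)·(-8)/[(9)·(3)·(2)·(-1)] = 160/27
L_4(-2) = (2)·(-4)·(-5)·(-7)/[(10)·(4)·(3)·(1)] = -7/3
Sum: 215·(8/27) + 11·(70/9) + 68·(-32/3) + 584·(160/27) + 1235·(-7/3) = 3

3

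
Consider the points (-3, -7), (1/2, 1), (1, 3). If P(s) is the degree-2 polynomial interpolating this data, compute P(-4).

Evaluate each Lagrange basis at s = -4:
L_0(-4) = (-9/2)·(-5)/[(-7/2)·(-4)] = 45/28
L_1(-4) = (-1)·(-5)/[(7/2)·(-1/2)] = -20/7
L_2(-4) = (-1)·(-9/2)/[(4)·(1/2)] = 9/4
Sum: (-7)·(45/28) + 1·(-20/7) + 3·(9/4) = -103/14

-103/14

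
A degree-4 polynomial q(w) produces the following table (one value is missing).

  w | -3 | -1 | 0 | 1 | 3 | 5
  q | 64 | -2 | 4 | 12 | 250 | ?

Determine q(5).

The 5 known values determine q uniquely (degree ≤ 4).
L_0(5) = (6)·(5)·(4)·(2)/[(-2)·(-3)·(-4)·(-6)] = 5/3
L_1(5) = (8)·(5)·(4)·(2)/[(2)·(-1)·(-2)·(-4)] = -20
L_2(5) = (8)·(6)·(4)·(2)/[(3)·(1)·(-1)·(-3)] = 128/3
L_3(5) = (8)·(6)·(5)·(2)/[(4)·(2)·(1)·(-2)] = -30
L_4(5) = (8)·(6)·(5)·(4)/[(6)·(4)·(3)·(2)] = 20/3
Sum: 64·(5/3) + (-2)·(-20) + 4·(128/3) + 12·(-30) + 250·(20/3) = 1624

1624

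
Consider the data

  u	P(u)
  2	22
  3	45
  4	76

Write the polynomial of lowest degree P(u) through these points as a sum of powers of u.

P(u) = 4u^2 + 3u

Build the Lagrange basis polynomials:
L_0(u) = (u - 3)(u - 4) / [2] = (1/2)u^2 - (7/2)u + 6
L_1(u) = (u - 2)(u - 4) / [-1] = -u^2 + 6u - 8
L_2(u) = (u - 2)(u - 3) / [2] = (1/2)u^2 - (5/2)u + 3
P(u) = 22·L_0 + 45·L_1 + 76·L_2
  22·L_0(u) = 11u^2 - 77u + 132
  45·L_1(u) = -45u^2 + 270u - 360
  76·L_2(u) = 38u^2 - 190u + 228
Adding term by term: 4u^2 + 3u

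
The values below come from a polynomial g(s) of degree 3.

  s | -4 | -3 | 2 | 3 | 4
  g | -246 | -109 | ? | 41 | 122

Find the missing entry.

The 4 known values determine g uniquely (degree ≤ 3).
Evaluate each Lagrange basis at s = 2:
L_0(2) = (5)·(-1)·(-2)/[(-1)·(-7)·(-8)] = -5/28
L_1(2) = (6)·(-1)·(-2)/[(1)·(-6)·(-7)] = 2/7
L_2(2) = (6)·(5)·(-2)/[(7)·(6)·(-1)] = 10/7
L_3(2) = (6)·(5)·(-1)/[(8)·(7)·(1)] = -15/28
Sum: (-246)·(-5/28) + (-109)·(2/7) + 41·(10/7) + 122·(-15/28) = 6

6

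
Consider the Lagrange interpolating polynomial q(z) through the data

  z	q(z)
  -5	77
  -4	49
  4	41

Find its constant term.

-3

Build the Lagrange basis polynomials:
L_0(z) = (z + 4)(z - 4) / [9] = (1/9)z^2 - 16/9
L_1(z) = (z + 5)(z - 4) / [-8] = -(1/8)z^2 - (1/8)z + 5/2
L_2(z) = (z + 5)(z + 4) / [72] = (1/72)z^2 + (1/8)z + 5/18
q(z) = 77·L_0 + 49·L_1 + 41·L_2
Only the constant term is needed; take it from each L_i and combine:
77·(-16/9) + 49·(5/2) + 41·(5/18) = -3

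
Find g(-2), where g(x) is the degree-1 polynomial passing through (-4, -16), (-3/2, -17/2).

-10

L_0(-2) = (-1/2)/[(-5/2)] = 1/5
L_1(-2) = (2)/[(5/2)] = 4/5
Sum: (-16)·(1/5) + (-17/2)·(4/5) = -10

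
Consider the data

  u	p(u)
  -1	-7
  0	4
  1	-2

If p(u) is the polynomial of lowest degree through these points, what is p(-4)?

Evaluate each Lagrange basis at u = -4:
L_0(-4) = (-4)·(-5)/[(-1)·(-2)] = 10
L_1(-4) = (-3)·(-5)/[(1)·(-1)] = -15
L_2(-4) = (-3)·(-4)/[(2)·(1)] = 6
Sum: (-7)·(10) + 4·(-15) + (-2)·(6) = -142

-142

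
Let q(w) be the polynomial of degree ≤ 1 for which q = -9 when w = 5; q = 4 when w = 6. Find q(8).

Evaluate each Lagrange basis at w = 8:
L_0(8) = (2)/[(-1)] = -2
L_1(8) = (3)/[(1)] = 3
Sum: (-9)·(-2) + 4·(3) = 30

30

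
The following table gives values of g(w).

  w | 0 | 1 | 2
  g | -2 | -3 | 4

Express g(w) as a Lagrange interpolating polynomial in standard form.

Build the Lagrange basis polynomials:
L_0(w) = (w - 1)(w - 2) / [2] = (1/2)w^2 - (3/2)w + 1
L_1(w) = w(w - 2) / [-1] = -w^2 + 2w
L_2(w) = w(w - 1) / [2] = (1/2)w^2 - (1/2)w
g(w) = (-2)·L_0 + (-3)·L_1 + 4·L_2
  (-2)·L_0(w) = -w^2 + 3w - 2
  (-3)·L_1(w) = 3w^2 - 6w
  4·L_2(w) = 2w^2 - 2w
Adding term by term: 4w^2 - 5w - 2

g(w) = 4w^2 - 5w - 2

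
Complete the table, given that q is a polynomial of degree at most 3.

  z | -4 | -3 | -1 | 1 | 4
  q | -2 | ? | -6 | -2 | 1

-83/15

The 4 known values determine q uniquely (degree ≤ 3).
Evaluate each Lagrange basis at z = -3:
L_0(-3) = (-2)·(-4)·(-7)/[(-3)·(-5)·(-8)] = 7/15
L_1(-3) = (1)·(-4)·(-7)/[(3)·(-2)·(-5)] = 14/15
L_2(-3) = (1)·(-2)·(-7)/[(5)·(2)·(-3)] = -7/15
L_3(-3) = (1)·(-2)·(-4)/[(8)·(5)·(3)] = 1/15
Sum: (-2)·(7/15) + (-6)·(14/15) + (-2)·(-7/15) + 1·(1/15) = -83/15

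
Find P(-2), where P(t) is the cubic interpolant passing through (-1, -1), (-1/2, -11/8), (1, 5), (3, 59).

Using Newton's divided-difference form:
P[-1,-1/2] = (-11/8 - (-1)) / (-1/2 - (-1)) = -3/4
P[-1/2,1] = (5 - (-11/8)) / (1 - (-1/2)) = 17/4
P[1,3] = (59 - 5) / (3 - 1) = 27
P[-1,-1/2,1] = (17/4 - (-3/4)) / (1 - (-1)) = 5/2
P[-1/2,1,3] = (27 - 17/4) / (3 - (-1/2)) = 13/2
P[-1,-1/2,1,3] = (13/2 - 5/2) / (3 - (-1)) = 1
P(-2) = -1 + (-3/4)·(-1) + (5/2)·(-1)·(-3/2) + 1·(-1)·(-3/2)·(-3) = -1

-1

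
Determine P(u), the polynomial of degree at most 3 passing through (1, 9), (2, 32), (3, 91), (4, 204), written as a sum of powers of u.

Build the Lagrange basis polynomials:
L_0(u) = (u - 2)(u - 3)(u - 4) / [-6] = -(1/6)u^3 + (3/2)u^2 - (13/3)u + 4
L_1(u) = (u - 1)(u - 3)(u - 4) / [2] = (1/2)u^3 - 4u^2 + (19/2)u - 6
L_2(u) = (u - 1)(u - 2)(u - 4) / [-2] = -(1/2)u^3 + (7/2)u^2 - 7u + 4
L_3(u) = (u - 1)(u - 2)(u - 3) / [6] = (1/6)u^3 - u^2 + (11/6)u - 1
P(u) = 9·L_0 + 32·L_1 + 91·L_2 + 204·L_3
  9·L_0(u) = -(3/2)u^3 + (27/2)u^2 - 39u + 36
  32·L_1(u) = 16u^3 - 128u^2 + 304u - 192
  91·L_2(u) = -(91/2)u^3 + (637/2)u^2 - 637u + 364
  204·L_3(u) = 34u^3 - 204u^2 + 374u - 204
Adding term by term: 3u^3 + 2u + 4

P(u) = 3u^3 + 2u + 4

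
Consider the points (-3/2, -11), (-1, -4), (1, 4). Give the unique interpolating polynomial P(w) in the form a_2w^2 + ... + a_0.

P(w) = -4w^2 + 4w + 4

Build the Lagrange basis polynomials:
L_0(w) = (w + 1)(w - 1) / [5/4] = (4/5)w^2 - 4/5
L_1(w) = (w + 3/2)(w - 1) / [-1] = -w^2 - (1/2)w + 3/2
L_2(w) = (w + 3/2)(w + 1) / [5] = (1/5)w^2 + (1/2)w + 3/10
P(w) = (-11)·L_0 + (-4)·L_1 + 4·L_2
  (-11)·L_0(w) = -(44/5)w^2 + 44/5
  (-4)·L_1(w) = 4w^2 + 2w - 6
  4·L_2(w) = (4/5)w^2 + 2w + 6/5
Adding term by term: -4w^2 + 4w + 4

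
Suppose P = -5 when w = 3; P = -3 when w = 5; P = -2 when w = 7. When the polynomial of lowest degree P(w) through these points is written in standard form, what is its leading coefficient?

-1/8

L_0(w) = (w - 5)(w - 7) / [8] = (1/8)w^2 - (3/2)w + 35/8
L_1(w) = (w - 3)(w - 7) / [-4] = -(1/4)w^2 + (5/2)w - 21/4
L_2(w) = (w - 3)(w - 5) / [8] = (1/8)w^2 - w + 15/8
P(w) = (-5)·L_0 + (-3)·L_1 + (-2)·L_2
Only the coefficient of w^2 is needed; take it from each L_i and combine:
(-5)·(1/8) + (-3)·(-1/4) + (-2)·(1/8) = -1/8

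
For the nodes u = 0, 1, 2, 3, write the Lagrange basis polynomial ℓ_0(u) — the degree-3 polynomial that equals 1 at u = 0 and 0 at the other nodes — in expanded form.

ℓ_0(u) = -(1/6)u^3 + u^2 - (11/6)u + 1

ℓ_0(u) = (u - 1)(u - 2)(u - 3) / [(-1)·(-2)·(-3)]
       = (u^3 - 6u^2 + 11u - 6) / (-6)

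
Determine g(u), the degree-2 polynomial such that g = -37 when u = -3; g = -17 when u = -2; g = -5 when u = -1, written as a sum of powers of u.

g(u) = -4u^2 - 1

Newton's divided differences:
g[-3,-2] = (-17 - (-37)) / (-2 - (-3)) = 20
g[-2,-1] = (-5 - (-17)) / (-1 - (-2)) = 12
g[-3,-2,-1] = (12 - 20) / (-1 - (-3)) = -4
g(u) = -37 + 20·(u + 3) + (-4)·(u + 3)(u + 2)
Expanding: g(u) = -4u^2 - 1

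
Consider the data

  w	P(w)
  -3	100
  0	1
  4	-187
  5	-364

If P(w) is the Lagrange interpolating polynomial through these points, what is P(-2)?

L_0(-2) = (-2)·(-6)·(-7)/[(-3)·(-7)·(-8)] = 1/2
L_1(-2) = (1)·(-6)·(-7)/[(3)·(-4)·(-5)] = 7/10
L_2(-2) = (1)·(-2)·(-7)/[(7)·(4)·(-1)] = -1/2
L_3(-2) = (1)·(-2)·(-6)/[(8)·(5)·(1)] = 3/10
Sum: 100·(1/2) + 1·(7/10) + (-187)·(-1/2) + (-364)·(3/10) = 35

35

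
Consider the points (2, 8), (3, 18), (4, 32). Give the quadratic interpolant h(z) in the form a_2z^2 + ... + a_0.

h(z) = 2z^2

L_0(z) = (z - 3)(z - 4) / [2] = (1/2)z^2 - (7/2)z + 6
L_1(z) = (z - 2)(z - 4) / [-1] = -z^2 + 6z - 8
L_2(z) = (z - 2)(z - 3) / [2] = (1/2)z^2 - (5/2)z + 3
h(z) = 8·L_0 + 18·L_1 + 32·L_2
  8·L_0(z) = 4z^2 - 28z + 48
  18·L_1(z) = -18z^2 + 108z - 144
  32·L_2(z) = 16z^2 - 80z + 96
Adding term by term: 2z^2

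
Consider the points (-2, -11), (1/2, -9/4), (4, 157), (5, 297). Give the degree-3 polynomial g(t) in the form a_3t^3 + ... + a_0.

Newton's divided differences:
g[-2,1/2] = (-9/4 - (-11)) / (1/2 - (-2)) = 7/2
g[1/2,4] = (157 - (-9/4)) / (4 - 1/2) = 91/2
g[4,5] = (297 - 157) / (5 - 4) = 140
g[-2,1/2,4] = (91/2 - 7/2) / (4 - (-2)) = 7
g[1/2,4,5] = (140 - 91/2) / (5 - 1/2) = 21
g[-2,1/2,4,5] = (21 - 7) / (5 - (-2)) = 2
g(t) = -11 + (7/2)·(t + 2) + 7·(t + 2)(t - 1/2) + 2·(t + 2)(t - 1/2)(t - 4)
Expanding: g(t) = 2t^3 + 2t^2 - 3

g(t) = 2t^3 + 2t^2 - 3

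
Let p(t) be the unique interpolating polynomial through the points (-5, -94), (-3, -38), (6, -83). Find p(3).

-14

Evaluate each Lagrange basis at t = 3:
L_0(3) = (6)·(-3)/[(-2)·(-11)] = -9/11
L_1(3) = (8)·(-3)/[(2)·(-9)] = 4/3
L_2(3) = (8)·(6)/[(11)·(9)] = 16/33
Sum: (-94)·(-9/11) + (-38)·(4/3) + (-83)·(16/33) = -14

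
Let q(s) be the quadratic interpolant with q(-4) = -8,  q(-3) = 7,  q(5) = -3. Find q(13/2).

-1469/48

L_0(13/2) = (19/2)·(3/2)/[(-1)·(-9)] = 19/12
L_1(13/2) = (21/2)·(3/2)/[(1)·(-8)] = -63/32
L_2(13/2) = (21/2)·(19/2)/[(9)·(8)] = 133/96
Sum: (-8)·(19/12) + 7·(-63/32) + (-3)·(133/96) = -1469/48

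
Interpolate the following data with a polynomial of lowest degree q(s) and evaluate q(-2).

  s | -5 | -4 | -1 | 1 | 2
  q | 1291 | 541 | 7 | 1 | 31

L_0(-2) = (2)·(-1)·(-3)·(-4)/[(-1)·(-4)·(-6)·(-7)] = -1/7
L_1(-2) = (3)·(-1)·(-3)·(-4)/[(1)·(-3)·(-5)·(-6)] = 2/5
L_2(-2) = (3)·(2)·(-3)·(-4)/[(4)·(3)·(-2)·(-3)] = 1
L_3(-2) = (3)·(2)·(-1)·(-4)/[(6)·(5)·(2)·(-1)] = -2/5
L_4(-2) = (3)·(2)·(-1)·(-3)/[(7)·(6)·(3)·(1)] = 1/7
Sum: 1291·(-1/7) + 541·(2/5) + 7·(1) + 1·(-2/5) + 31·(1/7) = 43

43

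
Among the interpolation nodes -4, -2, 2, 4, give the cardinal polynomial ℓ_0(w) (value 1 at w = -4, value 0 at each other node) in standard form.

ℓ_0(w) = -(1/96)w^3 + (1/24)w^2 + (1/24)w - 1/6

ℓ_0(w) = (w + 2)(w - 2)(w - 4) / [(-2)·(-6)·(-8)]
       = (w^3 - 4w^2 - 4w + 16) / (-96)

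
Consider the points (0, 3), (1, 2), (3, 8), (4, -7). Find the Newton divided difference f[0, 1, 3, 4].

f[0,1] = (2 - 3) / (1 - 0) = -1
f[1,3] = (8 - 2) / (3 - 1) = 3
f[3,4] = (-7 - 8) / (4 - 3) = -15
f[0,1,3] = (3 - (-1)) / (3 - 0) = 4/3
f[1,3,4] = (-15 - 3) / (4 - 1) = -6
f[0,1,3,4] = (-6 - 4/3) / (4 - 0) = -11/6

-11/6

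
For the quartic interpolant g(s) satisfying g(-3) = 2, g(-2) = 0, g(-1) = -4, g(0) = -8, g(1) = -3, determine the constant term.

Build the Lagrange basis polynomials:
L_0(s) = (s + 2)(s + 1)s(s - 1) / [24] = (1/24)s^4 + (1/12)s^3 - (1/24)s^2 - (1/12)s
L_1(s) = (s + 3)(s + 1)s(s - 1) / [-6] = -(1/6)s^4 - (1/2)s^3 + (1/6)s^2 + (1/2)s
L_2(s) = (s + 3)(s + 2)s(s - 1) / [4] = (1/4)s^4 + s^3 + (1/4)s^2 - (3/2)s
L_3(s) = (s + 3)(s + 2)(s + 1)(s - 1) / [-6] = -(1/6)s^4 - (5/6)s^3 - (5/6)s^2 + (5/6)s + 1
L_4(s) = (s + 3)(s + 2)(s + 1)s / [24] = (1/24)s^4 + (1/4)s^3 + (11/24)s^2 + (1/4)s
g(s) = 2·L_0 + 0·L_1 + (-4)·L_2 + (-8)·L_3 + (-3)·L_4
Only the constant term is needed; take it from each L_i and combine:
2·(0) + 0·(0) + (-4)·(0) + (-8)·(1) + (-3)·(0) = -8

-8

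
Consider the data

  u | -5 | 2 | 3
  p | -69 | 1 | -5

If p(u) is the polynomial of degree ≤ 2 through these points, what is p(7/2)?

-19/2

Using Newton's divided-difference form:
p[-5,2] = (1 - (-69)) / (2 - (-5)) = 10
p[2,3] = (-5 - 1) / (3 - 2) = -6
p[-5,2,3] = (-6 - 10) / (3 - (-5)) = -2
p(7/2) = -69 + 10·(17/2) + (-2)·(17/2)·(3/2) = -19/2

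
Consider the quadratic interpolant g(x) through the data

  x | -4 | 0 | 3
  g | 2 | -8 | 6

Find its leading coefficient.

43/42

The leading coefficient equals the top divided difference g[-4,0,3].
g[-4,0] = (-8 - 2) / (0 - (-4)) = -5/2
g[0,3] = (6 - (-8)) / (3 - 0) = 14/3
g[-4,0,3] = (14/3 - (-5/2)) / (3 - (-4)) = 43/42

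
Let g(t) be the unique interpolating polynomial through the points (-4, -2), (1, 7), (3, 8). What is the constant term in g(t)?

208/35

L_0(t) = (t - 1)(t - 3) / [35] = (1/35)t^2 - (4/35)t + 3/35
L_1(t) = (t + 4)(t - 3) / [-10] = -(1/10)t^2 - (1/10)t + 6/5
L_2(t) = (t + 4)(t - 1) / [14] = (1/14)t^2 + (3/14)t - 2/7
g(t) = (-2)·L_0 + 7·L_1 + 8·L_2
Only the constant term is needed; take it from each L_i and combine:
(-2)·(3/35) + 7·(6/5) + 8·(-2/7) = 208/35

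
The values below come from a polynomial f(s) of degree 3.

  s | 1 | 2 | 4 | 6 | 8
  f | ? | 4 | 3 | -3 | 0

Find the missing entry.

The 4 known values determine f uniquely (degree ≤ 3).
L_0(1) = (-3)·(-5)·(-7)/[(-2)·(-4)·(-6)] = 35/16
L_1(1) = (-1)·(-5)·(-7)/[(2)·(-2)·(-4)] = -35/16
L_2(1) = (-1)·(-3)·(-7)/[(4)·(2)·(-2)] = 21/16
L_3(1) = (-1)·(-3)·(-5)/[(6)·(4)·(2)] = -5/16
Sum: 4·(35/16) + 3·(-35/16) + (-3)·(21/16) + 0 = -7/4

-7/4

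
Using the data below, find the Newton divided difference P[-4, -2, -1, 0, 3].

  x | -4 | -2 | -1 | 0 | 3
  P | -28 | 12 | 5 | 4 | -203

-1

P[-4,-2] = (12 - (-28)) / (-2 - (-4)) = 20
P[-2,-1] = (5 - 12) / (-1 - (-2)) = -7
P[-1,0] = (4 - 5) / (0 - (-1)) = -1
P[0,3] = (-203 - 4) / (3 - 0) = -69
P[-4,-2,-1] = (-7 - 20) / (-1 - (-4)) = -9
P[-2,-1,0] = (-1 - (-7)) / (0 - (-2)) = 3
P[-1,0,3] = (-69 - (-1)) / (3 - (-1)) = -17
P[-4,-2,-1,0] = (3 - (-9)) / (0 - (-4)) = 3
P[-2,-1,0,3] = (-17 - 3) / (3 - (-2)) = -4
P[-4,-2,-1,0,3] = (-4 - 3) / (3 - (-4)) = -1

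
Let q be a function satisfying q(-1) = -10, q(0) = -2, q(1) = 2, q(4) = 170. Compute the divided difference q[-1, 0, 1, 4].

q[-1,0] = (-2 - (-10)) / (0 - (-1)) = 8
q[0,1] = (2 - (-2)) / (1 - 0) = 4
q[1,4] = (170 - 2) / (4 - 1) = 56
q[-1,0,1] = (4 - 8) / (1 - (-1)) = -2
q[0,1,4] = (56 - 4) / (4 - 0) = 13
q[-1,0,1,4] = (13 - (-2)) / (4 - (-1)) = 3

3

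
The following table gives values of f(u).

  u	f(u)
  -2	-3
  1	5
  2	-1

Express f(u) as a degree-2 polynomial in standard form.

f(u) = -(13/6)u^2 + (1/2)u + 20/3

L_0(u) = (u - 1)(u - 2) / [12] = (1/12)u^2 - (1/4)u + 1/6
L_1(u) = (u + 2)(u - 2) / [-3] = -(1/3)u^2 + 4/3
L_2(u) = (u + 2)(u - 1) / [4] = (1/4)u^2 + (1/4)u - 1/2
f(u) = (-3)·L_0 + 5·L_1 + (-1)·L_2
  (-3)·L_0(u) = -(1/4)u^2 + (3/4)u - 1/2
  5·L_1(u) = -(5/3)u^2 + 20/3
  (-1)·L_2(u) = -(1/4)u^2 - (1/4)u + 1/2
Adding term by term: -(13/6)u^2 + (1/2)u + 20/3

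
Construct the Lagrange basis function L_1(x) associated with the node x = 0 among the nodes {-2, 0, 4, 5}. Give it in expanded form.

L_1(x) = (1/40)x^3 - (7/40)x^2 + (1/20)x + 1

L_1(x) = (x + 2)(x - 4)(x - 5) / [(2)·(-4)·(-5)]
       = (x^3 - 7x^2 + 2x + 40) / (40)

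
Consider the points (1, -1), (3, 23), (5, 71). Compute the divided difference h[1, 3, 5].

3

h[1,3] = (23 - (-1)) / (3 - 1) = 12
h[3,5] = (71 - 23) / (5 - 3) = 24
h[1,3,5] = (24 - 12) / (5 - 1) = 3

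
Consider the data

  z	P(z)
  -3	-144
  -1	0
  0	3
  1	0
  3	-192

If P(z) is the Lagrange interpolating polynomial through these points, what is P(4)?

-585

L_0(4) = (5)·(4)·(3)·(1)/[(-2)·(-3)·(-4)·(-6)] = 5/12
L_1(4) = (7)·(4)·(3)·(1)/[(2)·(-1)·(-2)·(-4)] = -21/4
L_2(4) = (7)·(5)·(3)·(1)/[(3)·(1)·(-1)·(-3)] = 35/3
L_3(4) = (7)·(5)·(4)·(1)/[(4)·(2)·(1)·(-2)] = -35/4
L_4(4) = (7)·(5)·(4)·(3)/[(6)·(4)·(3)·(2)] = 35/12
Sum: (-144)·(5/12) + 0 + 3·(35/3) + 0 + (-192)·(35/12) = -585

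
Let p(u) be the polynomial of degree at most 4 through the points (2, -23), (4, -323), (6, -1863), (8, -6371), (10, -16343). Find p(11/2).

-10243/8

Evaluate each Lagrange basis at u = 11/2:
L_0(11/2) = (3/2)·(-1/2)·(-5/2)·(-9/2)/[(-2)·(-4)·(-6)·(-8)] = -45/2048
L_1(11/2) = (7/2)·(-1/2)·(-5/2)·(-9/2)/[(2)·(-2)·(-4)·(-6)] = 105/512
L_2(11/2) = (7/2)·(3/2)·(-5/2)·(-9/2)/[(4)·(2)·(-2)·(-4)] = 945/1024
L_3(11/2) = (7/2)·(3/2)·(-1/2)·(-9/2)/[(6)·(4)·(2)·(-2)] = -63/512
L_4(11/2) = (7/2)·(3/2)·(-1/2)·(-5/2)/[(8)·(6)·(4)·(2)] = 35/2048
Sum: (-23)·(-45/2048) + (-323)·(105/512) + (-1863)·(945/1024) + (-6371)·(-63/512) + (-16343)·(35/2048) = -10243/8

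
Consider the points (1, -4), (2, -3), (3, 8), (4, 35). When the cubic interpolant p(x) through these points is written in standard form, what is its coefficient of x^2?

-1

Build the Lagrange basis polynomials:
L_0(x) = (x - 2)(x - 3)(x - 4) / [-6] = -(1/6)x^3 + (3/2)x^2 - (13/3)x + 4
L_1(x) = (x - 1)(x - 3)(x - 4) / [2] = (1/2)x^3 - 4x^2 + (19/2)x - 6
L_2(x) = (x - 1)(x - 2)(x - 4) / [-2] = -(1/2)x^3 + (7/2)x^2 - 7x + 4
L_3(x) = (x - 1)(x - 2)(x - 3) / [6] = (1/6)x^3 - x^2 + (11/6)x - 1
p(x) = (-4)·L_0 + (-3)·L_1 + 8·L_2 + 35·L_3
Only the coefficient of x^2 is needed; take it from each L_i and combine:
(-4)·(3/2) + (-3)·(-4) + 8·(7/2) + 35·(-1) = -1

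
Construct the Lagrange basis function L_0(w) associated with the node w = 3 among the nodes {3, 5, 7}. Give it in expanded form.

L_0(w) = (w - 5)(w - 7) / [(-2)·(-4)]
       = (w^2 - 12w + 35) / (8)

L_0(w) = (1/8)w^2 - (3/2)w + 35/8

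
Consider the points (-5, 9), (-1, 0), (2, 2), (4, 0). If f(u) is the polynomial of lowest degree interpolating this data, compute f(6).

L_0(6) = (7)·(4)·(2)/[(-4)·(-7)·(-9)] = -2/9
L_1(6) = (11)·(4)·(2)/[(4)·(-3)·(-5)] = 22/15
L_2(6) = (11)·(7)·(2)/[(7)·(3)·(-2)] = -11/3
L_3(6) = (11)·(7)·(4)/[(9)·(5)·(2)] = 154/45
Sum: 9·(-2/9) + 0 + 2·(-11/3) + 0 = -28/3

-28/3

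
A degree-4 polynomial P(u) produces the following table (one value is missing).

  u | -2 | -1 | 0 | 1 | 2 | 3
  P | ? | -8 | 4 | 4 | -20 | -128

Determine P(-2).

The 5 known values determine P uniquely (degree ≤ 4).
L_0(-2) = (-2)·(-3)·(-4)·(-5)/[(-1)·(-2)·(-3)·(-4)] = 5
L_1(-2) = (-1)·(-3)·(-4)·(-5)/[(1)·(-1)·(-2)·(-3)] = -10
L_2(-2) = (-1)·(-2)·(-4)·(-5)/[(2)·(1)·(-1)·(-2)] = 10
L_3(-2) = (-1)·(-2)·(-3)·(-5)/[(3)·(2)·(1)·(-1)] = -5
L_4(-2) = (-1)·(-2)·(-3)·(-4)/[(4)·(3)·(2)·(1)] = 1
Sum: (-8)·(5) + 4·(-10) + 4·(10) + (-20)·(-5) + (-128)·(1) = -68

-68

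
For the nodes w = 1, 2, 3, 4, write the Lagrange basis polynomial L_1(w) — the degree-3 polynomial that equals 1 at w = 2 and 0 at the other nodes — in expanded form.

L_1(w) = (w - 1)(w - 3)(w - 4) / [(1)·(-1)·(-2)]
       = (w^3 - 8w^2 + 19w - 12) / (2)

L_1(w) = (1/2)w^3 - 4w^2 + (19/2)w - 6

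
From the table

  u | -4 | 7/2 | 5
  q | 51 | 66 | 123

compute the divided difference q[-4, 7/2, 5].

q[-4,7/2] = (66 - 51) / (7/2 - (-4)) = 2
q[7/2,5] = (123 - 66) / (5 - 7/2) = 38
q[-4,7/2,5] = (38 - 2) / (5 - (-4)) = 4

4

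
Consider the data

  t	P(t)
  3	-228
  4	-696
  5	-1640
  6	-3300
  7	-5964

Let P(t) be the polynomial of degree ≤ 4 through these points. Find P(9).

Evaluate each Lagrange basis at t = 9:
L_0(9) = (5)·(4)·(3)·(2)/[(-1)·(-2)·(-3)·(-4)] = 5
L_1(9) = (6)·(4)·(3)·(2)/[(1)·(-1)·(-2)·(-3)] = -24
L_2(9) = (6)·(5)·(3)·(2)/[(2)·(1)·(-1)·(-2)] = 45
L_3(9) = (6)·(5)·(4)·(2)/[(3)·(2)·(1)·(-1)] = -40
L_4(9) = (6)·(5)·(4)·(3)/[(4)·(3)·(2)·(1)] = 15
Sum: (-228)·(5) + (-696)·(-24) + (-1640)·(45) + (-3300)·(-40) + (-5964)·(15) = -15696

-15696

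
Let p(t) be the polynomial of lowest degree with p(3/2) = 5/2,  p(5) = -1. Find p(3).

1

L_0(3) = (-2)/[(-7/2)] = 4/7
L_1(3) = (3/2)/[(7/2)] = 3/7
Sum: 5/2·(4/7) + (-1)·(3/7) = 1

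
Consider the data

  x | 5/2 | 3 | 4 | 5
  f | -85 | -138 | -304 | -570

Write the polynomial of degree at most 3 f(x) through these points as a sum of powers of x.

L_0(x) = (x - 3)(x - 4)(x - 5) / [-15/8] = -(8/15)x^3 + (32/5)x^2 - (376/15)x + 32
L_1(x) = (x - 5/2)(x - 4)(x - 5) / [1] = x^3 - (23/2)x^2 + (85/2)x - 50
L_2(x) = (x - 5/2)(x - 3)(x - 5) / [-3/2] = -(2/3)x^3 + 7x^2 - (70/3)x + 25
L_3(x) = (x - 5/2)(x - 3)(x - 4) / [5] = (1/5)x^3 - (19/10)x^2 + (59/10)x - 6
f(x) = (-85)·L_0 + (-138)·L_1 + (-304)·L_2 + (-570)·L_3
  (-85)·L_0(x) = (136/3)x^3 - 544x^2 + (6392/3)x - 2720
  (-138)·L_1(x) = -138x^3 + 1587x^2 - 5865x + 6900
  (-304)·L_2(x) = (608/3)x^3 - 2128x^2 + (21280/3)x - 7600
  (-570)·L_3(x) = -114x^3 + 1083x^2 - 3363x + 3420
Adding term by term: -4x^3 - 2x^2 - 4x

f(x) = -4x^3 - 2x^2 - 4x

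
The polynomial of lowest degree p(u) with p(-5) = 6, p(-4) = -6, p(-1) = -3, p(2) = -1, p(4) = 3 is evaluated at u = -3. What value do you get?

Evaluate each Lagrange basis at u = -3:
L_0(-3) = (1)·(-2)·(-5)·(-7)/[(-1)·(-4)·(-7)·(-9)] = -5/18
L_1(-3) = (2)·(-2)·(-5)·(-7)/[(1)·(-3)·(-6)·(-8)] = 35/36
L_2(-3) = (2)·(1)·(-5)·(-7)/[(4)·(3)·(-3)·(-5)] = 7/18
L_3(-3) = (2)·(1)·(-2)·(-7)/[(7)·(6)·(3)·(-2)] = -1/9
L_4(-3) = (2)·(1)·(-2)·(-5)/[(9)·(8)·(5)·(2)] = 1/36
Sum: 6·(-5/18) + (-6)·(35/36) + (-3)·(7/18) + (-1)·(-1/9) + 3·(1/36) = -305/36

-305/36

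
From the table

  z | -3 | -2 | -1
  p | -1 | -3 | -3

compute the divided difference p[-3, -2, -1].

p[-3,-2] = (-3 - (-1)) / (-2 - (-3)) = -2
p[-2,-1] = (-3 - (-3)) / (-1 - (-2)) = 0
p[-3,-2,-1] = (0 - (-2)) / (-1 - (-3)) = 1

1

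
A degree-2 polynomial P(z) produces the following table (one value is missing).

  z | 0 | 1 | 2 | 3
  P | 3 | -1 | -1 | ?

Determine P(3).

3

The 3 known values determine P uniquely (degree ≤ 2).
L_0(3) = (2)·(1)/[(-1)·(-2)] = 1
L_1(3) = (3)·(1)/[(1)·(-1)] = -3
L_2(3) = (3)·(2)/[(2)·(1)] = 3
Sum: 3·(1) + (-1)·(-3) + (-1)·(3) = 3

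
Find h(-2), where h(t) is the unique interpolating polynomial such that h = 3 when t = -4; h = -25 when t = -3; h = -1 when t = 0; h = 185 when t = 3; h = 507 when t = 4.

Using Newton's divided-difference form:
h[-4,-3] = (-25 - 3) / (-3 - (-4)) = -28
h[-3,0] = (-1 - (-25)) / (0 - (-3)) = 8
h[0,3] = (185 - (-1)) / (3 - 0) = 62
h[3,4] = (507 - 185) / (4 - 3) = 322
h[-4,-3,0] = (8 - (-28)) / (0 - (-4)) = 9
h[-3,0,3] = (62 - 8) / (3 - (-3)) = 9
h[0,3,4] = (322 - 62) / (4 - 0) = 65
h[-4,-3,0,3] = (9 - 9) / (3 - (-4)) = 0
h[-3,0,3,4] = (65 - 9) / (4 - (-3)) = 8
h[-4,-3,0,3,4] = (8 - 0) / (4 - (-4)) = 1
h(-2) = 3 + (-28)·(2) + 9·(2)·(1) + 0·(2)·(1)·(-2) + 1·(2)·(1)·(-2)·(-5) = -15

-15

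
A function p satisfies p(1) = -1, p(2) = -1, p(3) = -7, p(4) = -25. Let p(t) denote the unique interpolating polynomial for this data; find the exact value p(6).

L_0(6) = (4)·(3)·(2)/[(-1)·(-2)·(-3)] = -4
L_1(6) = (5)·(3)·(2)/[(1)·(-1)·(-2)] = 15
L_2(6) = (5)·(4)·(2)/[(2)·(1)·(-1)] = -20
L_3(6) = (5)·(4)·(3)/[(3)·(2)·(1)] = 10
Sum: (-1)·(-4) + (-1)·(15) + (-7)·(-20) + (-25)·(10) = -121

-121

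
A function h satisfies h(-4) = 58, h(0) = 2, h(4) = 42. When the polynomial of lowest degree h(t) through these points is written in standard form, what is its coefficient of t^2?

3

Build the Lagrange basis polynomials:
L_0(t) = t(t - 4) / [32] = (1/32)t^2 - (1/8)t
L_1(t) = (t + 4)(t - 4) / [-16] = -(1/16)t^2 + 1
L_2(t) = (t + 4)t / [32] = (1/32)t^2 + (1/8)t
h(t) = 58·L_0 + 2·L_1 + 42·L_2
Only the coefficient of t^2 is needed; take it from each L_i and combine:
58·(1/32) + 2·(-1/16) + 42·(1/32) = 3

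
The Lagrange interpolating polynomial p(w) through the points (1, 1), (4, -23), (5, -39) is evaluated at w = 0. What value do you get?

Evaluate each Lagrange basis at w = 0:
L_0(0) = (-4)·(-5)/[(-3)·(-4)] = 5/3
L_1(0) = (-1)·(-5)/[(3)·(-1)] = -5/3
L_2(0) = (-1)·(-4)/[(4)·(1)] = 1
Sum: 1·(5/3) + (-23)·(-5/3) + (-39)·(1) = 1

1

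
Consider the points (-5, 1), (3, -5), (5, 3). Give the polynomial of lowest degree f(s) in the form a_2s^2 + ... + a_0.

Newton's divided differences:
f[-5,3] = (-5 - 1) / (3 - (-5)) = -3/4
f[3,5] = (3 - (-5)) / (5 - 3) = 4
f[-5,3,5] = (4 - (-3/4)) / (5 - (-5)) = 19/40
f(s) = 1 + (-3/4)·(s + 5) + (19/40)·(s + 5)(s - 3)
Expanding: f(s) = (19/40)s^2 + (1/5)s - 79/8

f(s) = (19/40)s^2 + (1/5)s - 79/8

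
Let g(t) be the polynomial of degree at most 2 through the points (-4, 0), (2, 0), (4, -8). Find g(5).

-27/2

Evaluate each Lagrange basis at t = 5:
L_0(5) = (3)·(1)/[(-6)·(-8)] = 1/16
L_1(5) = (9)·(1)/[(6)·(-2)] = -3/4
L_2(5) = (9)·(3)/[(8)·(2)] = 27/16
Sum: 0 + 0 + (-8)·(27/16) = -27/2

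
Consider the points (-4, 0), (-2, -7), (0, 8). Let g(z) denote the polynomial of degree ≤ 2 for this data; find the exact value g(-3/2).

-85/16

L_0(-3/2) = (1/2)·(-3/2)/[(-2)·(-4)] = -3/32
L_1(-3/2) = (5/2)·(-3/2)/[(2)·(-2)] = 15/16
L_2(-3/2) = (5/2)·(1/2)/[(4)·(2)] = 5/32
Sum: 0 + (-7)·(15/16) + 8·(5/32) = -85/16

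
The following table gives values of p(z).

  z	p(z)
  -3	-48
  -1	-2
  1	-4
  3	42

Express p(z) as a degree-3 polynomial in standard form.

Build the Lagrange basis polynomials:
L_0(z) = (z + 1)(z - 1)(z - 3) / [-48] = -(1/48)z^3 + (1/16)z^2 + (1/48)z - 1/16
L_1(z) = (z + 3)(z - 1)(z - 3) / [16] = (1/16)z^3 - (1/16)z^2 - (9/16)z + 9/16
L_2(z) = (z + 3)(z + 1)(z - 3) / [-16] = -(1/16)z^3 - (1/16)z^2 + (9/16)z + 9/16
L_3(z) = (z + 3)(z + 1)(z - 1) / [48] = (1/48)z^3 + (1/16)z^2 - (1/48)z - 1/16
p(z) = (-48)·L_0 + (-2)·L_1 + (-4)·L_2 + 42·L_3
  (-48)·L_0(z) = z^3 - 3z^2 - z + 3
  (-2)·L_1(z) = -(1/8)z^3 + (1/8)z^2 + (9/8)z - 9/8
  (-4)·L_2(z) = (1/4)z^3 + (1/4)z^2 - (9/4)z - 9/4
  42·L_3(z) = (7/8)z^3 + (21/8)z^2 - (7/8)z - 21/8
Adding term by term: 2z^3 - 3z - 3

p(z) = 2z^3 - 3z - 3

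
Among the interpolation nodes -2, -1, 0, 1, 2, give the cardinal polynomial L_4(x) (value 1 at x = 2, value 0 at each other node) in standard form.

L_4(x) = (1/24)x^4 + (1/12)x^3 - (1/24)x^2 - (1/12)x

L_4(x) = (x + 2)(x + 1)x(x - 1) / [(4)·(3)·(2)·(1)]
       = (x^4 + 2x^3 - x^2 - 2x) / (24)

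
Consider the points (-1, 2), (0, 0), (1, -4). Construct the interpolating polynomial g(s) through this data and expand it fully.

g(s) = -s^2 - 3s

Build the Lagrange basis polynomials:
L_0(s) = s(s - 1) / [2] = (1/2)s^2 - (1/2)s
L_1(s) = (s + 1)(s - 1) / [-1] = -s^2 + 1
L_2(s) = (s + 1)s / [2] = (1/2)s^2 + (1/2)s
g(s) = 2·L_0 + 0·L_1 + (-4)·L_2
  2·L_0(s) = s^2 - s
  0·L_1(s) = 0
  (-4)·L_2(s) = -2s^2 - 2s
Adding term by term: -s^2 - 3s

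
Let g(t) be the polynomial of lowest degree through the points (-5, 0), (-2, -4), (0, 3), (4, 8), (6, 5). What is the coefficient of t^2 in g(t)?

-7217/23760

L_0(t) = (t + 2)t(t - 4)(t - 6) / [1485] = (1/1485)t^4 - (8/1485)t^3 + (4/1485)t^2 + (16/495)t
L_1(t) = (t + 5)t(t - 4)(t - 6) / [-288] = -(1/288)t^4 + (5/288)t^3 + (13/144)t^2 - (5/12)t
L_2(t) = (t + 5)(t + 2)(t - 4)(t - 6) / [240] = (1/240)t^4 - (1/80)t^3 - (3/20)t^2 + (17/60)t + 1
L_3(t) = (t + 5)(t + 2)t(t - 6) / [-432] = -(1/432)t^4 - (1/432)t^3 + (2/27)t^2 + (5/36)t
L_4(t) = (t + 5)(t + 2)t(t - 4) / [1056] = (1/1056)t^4 + (1/352)t^3 - (3/176)t^2 - (5/132)t
g(t) = 0·L_0 + (-4)·L_1 + 3·L_2 + 8·L_3 + 5·L_4
Only the coefficient of t^2 is needed; take it from each L_i and combine:
0·(4/1485) + (-4)·(13/144) + 3·(-3/20) + 8·(2/27) + 5·(-3/176) = -7217/23760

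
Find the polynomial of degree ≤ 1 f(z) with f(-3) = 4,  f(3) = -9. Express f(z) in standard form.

Build the Lagrange basis polynomials:
L_0(z) = (z - 3) / [-6] = -(1/6)z + 1/2
L_1(z) = (z + 3) / [6] = (1/6)z + 1/2
f(z) = 4·L_0 + (-9)·L_1
  4·L_0(z) = -(2/3)z + 2
  (-9)·L_1(z) = -(3/2)z - 9/2
Adding term by term: -(13/6)z - 5/2

f(z) = -(13/6)z - 5/2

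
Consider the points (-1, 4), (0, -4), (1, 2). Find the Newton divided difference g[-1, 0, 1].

7

g[-1,0] = (-4 - 4) / (0 - (-1)) = -8
g[0,1] = (2 - (-4)) / (1 - 0) = 6
g[-1,0,1] = (6 - (-8)) / (1 - (-1)) = 7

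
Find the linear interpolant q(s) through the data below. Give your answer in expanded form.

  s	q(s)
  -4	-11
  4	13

Build the Lagrange basis polynomials:
L_0(s) = (s - 4) / [-8] = -(1/8)s + 1/2
L_1(s) = (s + 4) / [8] = (1/8)s + 1/2
q(s) = (-11)·L_0 + 13·L_1
  (-11)·L_0(s) = (11/8)s - 11/2
  13·L_1(s) = (13/8)s + 13/2
Adding term by term: 3s + 1

q(s) = 3s + 1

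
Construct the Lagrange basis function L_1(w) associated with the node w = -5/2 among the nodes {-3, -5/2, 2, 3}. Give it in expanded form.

L_1(w) = (w + 3)(w - 2)(w - 3) / [(1/2)·(-9/2)·(-11/2)]
       = (w^3 - 2w^2 - 9w + 18) / (99/8)

L_1(w) = (8/99)w^3 - (16/99)w^2 - (8/11)w + 16/11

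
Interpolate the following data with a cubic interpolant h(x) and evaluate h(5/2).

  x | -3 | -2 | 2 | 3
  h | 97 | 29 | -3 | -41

-137/8

L_0(5/2) = (9/2)·(1/2)·(-1/2)/[(-1)·(-5)·(-6)] = 3/80
L_1(5/2) = (11/2)·(1/2)·(-1/2)/[(1)·(-4)·(-5)] = -11/160
L_2(5/2) = (11/2)·(9/2)·(-1/2)/[(5)·(4)·(-1)] = 99/160
L_3(5/2) = (11/2)·(9/2)·(1/2)/[(6)·(5)·(1)] = 33/80
Sum: 97·(3/80) + 29·(-11/160) + (-3)·(99/160) + (-41)·(33/80) = -137/8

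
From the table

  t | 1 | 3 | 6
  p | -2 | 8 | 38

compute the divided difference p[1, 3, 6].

1

p[1,3] = (8 - (-2)) / (3 - 1) = 5
p[3,6] = (38 - 8) / (6 - 3) = 10
p[1,3,6] = (10 - 5) / (6 - 1) = 1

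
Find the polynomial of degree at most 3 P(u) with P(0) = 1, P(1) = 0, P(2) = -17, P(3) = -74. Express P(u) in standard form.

L_0(u) = (u - 1)(u - 2)(u - 3) / [-6] = -(1/6)u^3 + u^2 - (11/6)u + 1
L_1(u) = u(u - 2)(u - 3) / [2] = (1/2)u^3 - (5/2)u^2 + 3u
L_2(u) = u(u - 1)(u - 3) / [-2] = -(1/2)u^3 + 2u^2 - (3/2)u
L_3(u) = u(u - 1)(u - 2) / [6] = (1/6)u^3 - (1/2)u^2 + (1/3)u
P(u) = 1·L_0 + 0·L_1 + (-17)·L_2 + (-74)·L_3
  1·L_0(u) = -(1/6)u^3 + u^2 - (11/6)u + 1
  0·L_1(u) = 0
  (-17)·L_2(u) = (17/2)u^3 - 34u^2 + (51/2)u
  (-74)·L_3(u) = -(37/3)u^3 + 37u^2 - (74/3)u
Adding term by term: -4u^3 + 4u^2 - u + 1

P(u) = -4u^3 + 4u^2 - u + 1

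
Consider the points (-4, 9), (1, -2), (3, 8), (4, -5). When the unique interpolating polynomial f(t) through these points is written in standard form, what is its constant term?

-506/35

Build the Lagrange basis polynomials:
L_0(t) = (t - 1)(t - 3)(t - 4) / [-280] = -(1/280)t^3 + (1/35)t^2 - (19/280)t + 3/70
L_1(t) = (t + 4)(t - 3)(t - 4) / [30] = (1/30)t^3 - (1/10)t^2 - (8/15)t + 8/5
L_2(t) = (t + 4)(t - 1)(t - 4) / [-14] = -(1/14)t^3 + (1/14)t^2 + (8/7)t - 8/7
L_3(t) = (t + 4)(t - 1)(t - 3) / [24] = (1/24)t^3 - (13/24)t + 1/2
f(t) = 9·L_0 + (-2)·L_1 + 8·L_2 + (-5)·L_3
Only the constant term is needed; take it from each L_i and combine:
9·(3/70) + (-2)·(8/5) + 8·(-8/7) + (-5)·(1/2) = -506/35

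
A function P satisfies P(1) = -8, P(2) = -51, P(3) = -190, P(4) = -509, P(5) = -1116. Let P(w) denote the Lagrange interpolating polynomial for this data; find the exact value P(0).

-1

Evaluate each Lagrange basis at w = 0:
L_0(0) = (-2)·(-3)·(-4)·(-5)/[(-1)·(-2)·(-3)·(-4)] = 5
L_1(0) = (-1)·(-3)·(-4)·(-5)/[(1)·(-1)·(-2)·(-3)] = -10
L_2(0) = (-1)·(-2)·(-4)·(-5)/[(2)·(1)·(-1)·(-2)] = 10
L_3(0) = (-1)·(-2)·(-3)·(-5)/[(3)·(2)·(1)·(-1)] = -5
L_4(0) = (-1)·(-2)·(-3)·(-4)/[(4)·(3)·(2)·(1)] = 1
Sum: (-8)·(5) + (-51)·(-10) + (-190)·(10) + (-509)·(-5) + (-1116)·(1) = -1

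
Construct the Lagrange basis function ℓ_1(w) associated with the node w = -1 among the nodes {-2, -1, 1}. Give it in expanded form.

ℓ_1(w) = -(1/2)w^2 - (1/2)w + 1

ℓ_1(w) = (w + 2)(w - 1) / [(1)·(-2)]
       = (w^2 + w - 2) / (-2)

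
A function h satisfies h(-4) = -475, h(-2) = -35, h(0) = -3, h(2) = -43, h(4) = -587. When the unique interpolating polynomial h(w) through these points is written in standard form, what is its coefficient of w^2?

-1

Build the Lagrange basis polynomials:
L_0(w) = (w + 2)w(w - 2)(w - 4) / [384] = (1/384)w^4 - (1/96)w^3 - (1/96)w^2 + (1/24)w
L_1(w) = (w + 4)w(w - 2)(w - 4) / [-96] = -(1/96)w^4 + (1/48)w^3 + (1/6)w^2 - (1/3)w
L_2(w) = (w + 4)(w + 2)(w - 2)(w - 4) / [64] = (1/64)w^4 - (5/16)w^2 + 1
L_3(w) = (w + 4)(w + 2)w(w - 4) / [-96] = -(1/96)w^4 - (1/48)w^3 + (1/6)w^2 + (1/3)w
L_4(w) = (w + 4)(w + 2)w(w - 2) / [384] = (1/384)w^4 + (1/96)w^3 - (1/96)w^2 - (1/24)w
h(w) = (-475)·L_0 + (-35)·L_1 + (-3)·L_2 + (-43)·L_3 + (-587)·L_4
Only the coefficient of w^2 is needed; take it from each L_i and combine:
(-475)·(-1/96) + (-35)·(1/6) + (-3)·(-5/16) + (-43)·(1/6) + (-587)·(-1/96) = -1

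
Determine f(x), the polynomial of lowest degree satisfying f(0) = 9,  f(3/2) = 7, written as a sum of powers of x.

L_0(x) = (x - 3/2) / [-3/2] = -(2/3)x + 1
L_1(x) = x / [3/2] = (2/3)x
f(x) = 9·L_0 + 7·L_1
  9·L_0(x) = -6x + 9
  7·L_1(x) = (14/3)x
Adding term by term: -(4/3)x + 9

f(x) = -(4/3)x + 9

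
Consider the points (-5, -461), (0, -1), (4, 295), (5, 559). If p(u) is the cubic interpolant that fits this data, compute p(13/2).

Evaluate each Lagrange basis at u = 13/2:
L_0(13/2) = (13/2)·(5/2)·(3/2)/[(-5)·(-9)·(-10)] = -13/240
L_1(13/2) = (23/2)·(5/2)·(3/2)/[(5)·(-4)·(-5)] = 69/160
L_2(13/2) = (23/2)·(13/2)·(3/2)/[(9)·(4)·(-1)] = -299/96
L_3(13/2) = (23/2)·(13/2)·(5/2)/[(10)·(5)·(1)] = 299/80
Sum: (-461)·(-13/240) + (-1)·(69/160) + 295·(-299/96) + 559·(299/80) = 1195

1195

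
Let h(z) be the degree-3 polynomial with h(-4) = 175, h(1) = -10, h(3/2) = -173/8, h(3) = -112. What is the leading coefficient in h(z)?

The leading coefficient equals the top divided difference h[-4,1,3/2,3].
h[-4,1] = (-10 - 175) / (1 - (-4)) = -37
h[1,3/2] = (-173/8 - (-10)) / (3/2 - 1) = -93/4
h[3/2,3] = (-112 - (-173/8)) / (3 - 3/2) = -241/4
h[-4,1,3/2] = (-93/4 - (-37)) / (3/2 - (-4)) = 5/2
h[1,3/2,3] = (-241/4 - (-93/4)) / (3 - 1) = -37/2
h[-4,1,3/2,3] = (-37/2 - 5/2) / (3 - (-4)) = -3

-3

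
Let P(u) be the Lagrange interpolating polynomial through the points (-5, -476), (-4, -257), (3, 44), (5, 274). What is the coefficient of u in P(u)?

L_0(u) = (u + 4)(u - 3)(u - 5) / [-80] = -(1/80)u^3 + (1/20)u^2 + (17/80)u - 3/4
L_1(u) = (u + 5)(u - 3)(u - 5) / [63] = (1/63)u^3 - (1/21)u^2 - (25/63)u + 25/21
L_2(u) = (u + 5)(u + 4)(u - 5) / [-112] = -(1/112)u^3 - (1/28)u^2 + (25/112)u + 25/28
L_3(u) = (u + 5)(u + 4)(u - 3) / [180] = (1/180)u^3 + (1/30)u^2 - (7/180)u - 1/3
P(u) = (-476)·L_0 + (-257)·L_1 + 44·L_2 + 274·L_3
Only the coefficient of u is needed; take it from each L_i and combine:
(-476)·(17/80) + (-257)·(-25/63) + 44·(25/112) + 274·(-7/180) = 0

0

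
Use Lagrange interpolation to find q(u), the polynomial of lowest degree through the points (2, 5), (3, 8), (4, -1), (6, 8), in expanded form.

L_0(u) = (u - 3)(u - 4)(u - 6) / [-8] = -(1/8)u^3 + (13/8)u^2 - (27/4)u + 9
L_1(u) = (u - 2)(u - 4)(u - 6) / [3] = (1/3)u^3 - 4u^2 + (44/3)u - 16
L_2(u) = (u - 2)(u - 3)(u - 6) / [-4] = -(1/4)u^3 + (11/4)u^2 - 9u + 9
L_3(u) = (u - 2)(u - 3)(u - 4) / [24] = (1/24)u^3 - (3/8)u^2 + (13/12)u - 1
q(u) = 5·L_0 + 8·L_1 + (-1)·L_2 + 8·L_3
  5·L_0(u) = -(5/8)u^3 + (65/8)u^2 - (135/4)u + 45
  8·L_1(u) = (8/3)u^3 - 32u^2 + (352/3)u - 128
  (-1)·L_2(u) = (1/4)u^3 - (11/4)u^2 + 9u - 9
  8·L_3(u) = (1/3)u^3 - 3u^2 + (26/3)u - 8
Adding term by term: (21/8)u^3 - (237/8)u^2 + (405/4)u - 100

q(u) = (21/8)u^3 - (237/8)u^2 + (405/4)u - 100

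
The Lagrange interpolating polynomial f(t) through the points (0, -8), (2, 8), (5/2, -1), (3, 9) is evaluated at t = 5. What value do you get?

481

Evaluate each Lagrange basis at t = 5:
L_0(5) = (3)·(5/2)·(2)/[(-2)·(-5/2)·(-3)] = -1
L_1(5) = (5)·(5/2)·(2)/[(2)·(-1/2)·(-1)] = 25
L_2(5) = (5)·(3)·(2)/[(5/2)·(1/2)·(-1/2)] = -48
L_3(5) = (5)·(3)·(5/2)/[(3)·(1)·(1/2)] = 25
Sum: (-8)·(-1) + 8·(25) + (-1)·(-48) + 9·(25) = 481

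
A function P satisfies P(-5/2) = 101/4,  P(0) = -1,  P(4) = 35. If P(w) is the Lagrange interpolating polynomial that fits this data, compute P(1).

Evaluate each Lagrange basis at w = 1:
L_0(1) = (1)·(-3)/[(-5/2)·(-13/2)] = -12/65
L_1(1) = (7/2)·(-3)/[(5/2)·(-4)] = 21/20
L_2(1) = (7/2)·(1)/[(13/2)·(4)] = 7/52
Sum: 101/4·(-12/65) + (-1)·(21/20) + 35·(7/52) = -1

-1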